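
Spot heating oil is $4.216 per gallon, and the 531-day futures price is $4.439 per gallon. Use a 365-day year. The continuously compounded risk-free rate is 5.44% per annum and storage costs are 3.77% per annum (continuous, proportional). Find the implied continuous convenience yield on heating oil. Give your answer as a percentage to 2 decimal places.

F = S·e^((r+u−y)T) ⇒ (r+u−y) = ln(F/S)/T
ln(4.439/4.216) = 0.051542; /T ⇒ 0.035429
y = r + u − ln(F/S)/T = 0.0544 + 0.0377 − 0.035429 = 0.056671
y = 5.67%

5.67%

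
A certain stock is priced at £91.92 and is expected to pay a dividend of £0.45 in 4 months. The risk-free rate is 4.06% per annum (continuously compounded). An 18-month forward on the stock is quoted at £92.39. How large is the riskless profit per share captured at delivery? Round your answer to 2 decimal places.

PV(dividends) I = 0.45·e^(−0.0406·4/12) = 0.4440
Fair forward F* = (S − I)·e^(rT) = (91.92 − 0.4440)·e^0.060900 = 91.4760 × 1.062793 = 97.2201
Market £92.39 < fair 97.2201: forward underpriced → reverse cash-and-carry (short the stock, invest proceeds at r, pay the dividends, go long the forward).
Profit at T = |F_mkt − F*| = |92.39 − 97.2201| = £4.83 per share

£4.83 per share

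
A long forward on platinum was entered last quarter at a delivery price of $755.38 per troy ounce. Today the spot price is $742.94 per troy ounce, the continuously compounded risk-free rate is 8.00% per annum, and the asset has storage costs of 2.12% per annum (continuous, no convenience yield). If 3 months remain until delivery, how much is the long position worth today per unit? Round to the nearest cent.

$6.47 per troy ounce

Current fair forward for the remaining 3 months: F = S·e^((r + u)·T), (r + u) = 0.0800 + 0.0212 = 0.1012
F = 742.94 · e^(0.1012 × 3/12) = 742.94 × 1.025623 = 761.9764
Value of long forward = (F − K)·e^(−rT) = (761.9764 − 755.38) · e^(−0.0800·3/12)
= 6.5964 × 0.980199 = 6.47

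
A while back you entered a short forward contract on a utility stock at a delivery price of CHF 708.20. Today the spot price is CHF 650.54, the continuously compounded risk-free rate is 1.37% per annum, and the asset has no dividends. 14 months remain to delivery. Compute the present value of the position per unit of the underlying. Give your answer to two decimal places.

Current fair forward for the remaining 14 months: F = S·e^(r·T), r = 0.0137
F = 650.54 · e^(0.0137 × 14/12) = 650.54 × 1.016112 = 661.0215
Value of long forward = (F − K)·e^(−rT) = (661.0215 − 708.20) · e^(−0.0137·14/12)
= -47.1785 × 0.984144 = -46.43
Short position value = −(long value) = CHF 46.43

CHF 46.43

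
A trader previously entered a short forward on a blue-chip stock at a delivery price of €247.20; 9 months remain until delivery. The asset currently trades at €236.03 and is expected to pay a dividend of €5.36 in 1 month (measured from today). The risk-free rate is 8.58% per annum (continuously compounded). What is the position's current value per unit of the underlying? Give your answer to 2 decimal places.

PV(remaining dividends) I = 5.36·e^(−0.0858·1/12) = 5.3218
Current forward F = (S − I)·e^(rT) = (236.03 − 5.3218)·e^(0.0858·9/12) = 230.7082 × 1.066466 = 246.0425
Value (long) = (F − K)·e^(−rT) = (246.0425 − 247.20) × 0.937677 = -1.0854
Short position value = −(long value) = €1.09

€1.09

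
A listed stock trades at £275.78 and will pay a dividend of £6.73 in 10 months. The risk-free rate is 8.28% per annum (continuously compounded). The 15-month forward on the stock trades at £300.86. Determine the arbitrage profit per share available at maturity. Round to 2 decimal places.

£1.97 per share

PV(dividends) I = 6.73·e^(−0.0828·10/12) = 6.2813
Fair forward F* = (S − I)·e^(rT) = (275.78 − 6.2813)·e^0.103500 = 269.4987 × 1.109046 = 298.8865
Market £300.86 > fair 298.8865: forward overpriced → cash-and-carry (borrow at r, buy the stock and collect the dividends, short the forward).
Profit at T = |F_mkt − F*| = |300.86 − 298.8865| = £1.97 per share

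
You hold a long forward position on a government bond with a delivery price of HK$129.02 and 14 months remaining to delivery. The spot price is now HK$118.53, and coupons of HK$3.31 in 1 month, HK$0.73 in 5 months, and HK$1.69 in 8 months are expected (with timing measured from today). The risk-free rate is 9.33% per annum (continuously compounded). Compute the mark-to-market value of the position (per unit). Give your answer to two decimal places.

-HK$2.76

PV(remaining coupons) I = 3.31·e^(−0.0933·1/12) + 0.73·e^(−0.0933·5/12) + 1.69·e^(−0.0933·8/12) = 5.5746
Current forward F = (S − I)·e^(rT) = (118.53 − 5.5746)·e^(0.0933·14/12) = 112.9554 × 1.114995 = 125.9447
Value (long) = (F − K)·e^(−rT) = (125.9447 − 129.02) × 0.896865 = -2.7581
Value = -HK$2.76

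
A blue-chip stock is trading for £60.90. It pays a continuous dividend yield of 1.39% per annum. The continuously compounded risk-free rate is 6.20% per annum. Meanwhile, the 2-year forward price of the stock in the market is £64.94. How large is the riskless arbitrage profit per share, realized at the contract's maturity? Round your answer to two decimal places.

Fair forward: F* = S·e^(carry·T), with carry = (r − q) = 0.0620 − 0.0139 = 0.0481
F* = 60.90 · e^(0.0481 × 2) = 60.90 · e^0.096200 = 60.90 × 1.100979 = £67.0496
Market £64.94 < fair £67.0496: forward underpriced → reverse cash-and-carry (short spot, go long the forward).
At maturity, profit = |F_mkt − F*| = |64.94 − 67.0496| = £2.11 per share

£2.11 per share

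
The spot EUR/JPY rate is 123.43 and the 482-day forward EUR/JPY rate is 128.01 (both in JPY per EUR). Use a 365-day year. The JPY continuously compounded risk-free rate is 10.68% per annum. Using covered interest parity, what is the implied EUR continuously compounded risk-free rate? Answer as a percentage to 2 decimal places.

7.92%

F = S·e^((r_JPY − r_EUR)T) ⇒ r_EUR = r_JPY − ln(F/S)/T
ln(128.01/123.43) = 0.036434; /(482/365) = 0.027590
r_EUR = 0.1068 − 0.027590 = 0.079210
r_EUR = 7.92%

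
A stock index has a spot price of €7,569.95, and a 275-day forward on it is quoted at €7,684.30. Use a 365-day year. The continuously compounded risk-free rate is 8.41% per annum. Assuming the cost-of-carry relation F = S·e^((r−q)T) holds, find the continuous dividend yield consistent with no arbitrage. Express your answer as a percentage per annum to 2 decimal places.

6.42%

From F = S·e^((r−q)T): (r − q) = ln(F/S)/T
ln(7684.30/7569.95) = ln(1.015106) = 0.014993
(r − q) = 0.014993 / (275/365) = 0.019900
q = r − ln(F/S)/T = 0.0841 − 0.019900 = 0.064200
q = 6.42%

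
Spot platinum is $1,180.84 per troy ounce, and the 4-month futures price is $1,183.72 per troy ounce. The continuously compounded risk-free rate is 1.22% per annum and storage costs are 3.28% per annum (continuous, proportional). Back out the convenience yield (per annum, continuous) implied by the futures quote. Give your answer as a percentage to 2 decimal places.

F = S·e^((r+u−y)T) ⇒ (r+u−y) = ln(F/S)/T
ln(1183.72/1180.84) = 0.002436; /T ⇒ 0.007308
y = r + u − ln(F/S)/T = 0.0122 + 0.0328 − 0.007308 = 0.037692
y = 3.77%

3.77%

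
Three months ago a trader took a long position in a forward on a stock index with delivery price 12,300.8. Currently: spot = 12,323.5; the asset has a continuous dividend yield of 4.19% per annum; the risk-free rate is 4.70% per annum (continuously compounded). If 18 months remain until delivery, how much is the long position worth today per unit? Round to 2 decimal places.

Current fair forward for the remaining 18 months: F = S·e^((r − q)·T), (r − q) = 0.0470 − 0.0419 = 0.0051
F = 12323.5 · e^(0.0051 × 18/12) = 12323.5 × 1.00767934 = 12418.1363
Value of long forward = (F − K)·e^(−rT) = (12418.1363 − 12300.8) · e^(−0.0470·18/12)
= 117.3363 × 0.93192774 = 109.35

109.35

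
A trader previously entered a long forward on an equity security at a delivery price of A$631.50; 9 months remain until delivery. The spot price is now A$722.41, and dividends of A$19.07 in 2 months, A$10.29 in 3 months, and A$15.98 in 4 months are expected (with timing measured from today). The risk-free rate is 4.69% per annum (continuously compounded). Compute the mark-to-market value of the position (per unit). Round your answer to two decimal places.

PV(remaining dividends) I = 19.07·e^(−0.0469·2/12) + 10.29·e^(−0.0469·3/12) + 15.98·e^(−0.0469·4/12) = 44.8237
Current forward F = (S − I)·e^(rT) = (722.41 − 44.8237)·e^(0.0469·9/12) = 677.5863 × 1.035801 = 701.8446
Value (long) = (F − K)·e^(−rT) = (701.8446 − 631.50) × 0.965436 = 67.9132
Value = A$67.91

A$67.91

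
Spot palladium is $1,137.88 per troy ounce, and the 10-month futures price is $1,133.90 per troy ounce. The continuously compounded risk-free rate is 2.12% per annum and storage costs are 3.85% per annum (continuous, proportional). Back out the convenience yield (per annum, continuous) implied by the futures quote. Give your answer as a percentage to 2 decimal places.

6.39%

F = S·e^((r+u−y)T) ⇒ (r+u−y) = ln(F/S)/T
ln(1133.90/1137.88) = -0.003504; /T ⇒ -0.004205
y = r + u − ln(F/S)/T = 0.0212 + 0.0385 + 0.004205 = 0.063905
y = 6.39%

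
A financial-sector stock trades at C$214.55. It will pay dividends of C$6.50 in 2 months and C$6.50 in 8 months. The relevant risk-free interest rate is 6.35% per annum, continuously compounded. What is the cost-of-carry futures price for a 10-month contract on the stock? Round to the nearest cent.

PV(dividends) I = 6.50·e^(−0.0635·2/12) + 6.50·e^(−0.0635·8/12)
I = 6.4316 + 6.2306 = 12.6622
F = (S − I)·e^(rT) = (214.55 − 12.6622) · e^(0.0635·10/12)
= 201.8878 · e^0.052917 = 201.8878 × 1.054342 = C$212.86

C$212.86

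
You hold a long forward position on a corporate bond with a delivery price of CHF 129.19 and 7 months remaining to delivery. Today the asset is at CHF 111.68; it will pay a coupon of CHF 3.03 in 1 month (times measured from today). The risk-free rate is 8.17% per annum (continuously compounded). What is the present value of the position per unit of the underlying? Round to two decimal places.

-CHF 14.51

PV(remaining coupons) I = 3.03·e^(−0.0817·1/12) = 3.0094
Current forward F = (S − I)·e^(rT) = (111.68 − 3.0094)·e^(0.0817·7/12) = 108.6706 × 1.048812 = 113.9750
Value (long) = (F − K)·e^(−rT) = (113.9750 − 129.19) × 0.953459 = -14.5069
Value = -CHF 14.51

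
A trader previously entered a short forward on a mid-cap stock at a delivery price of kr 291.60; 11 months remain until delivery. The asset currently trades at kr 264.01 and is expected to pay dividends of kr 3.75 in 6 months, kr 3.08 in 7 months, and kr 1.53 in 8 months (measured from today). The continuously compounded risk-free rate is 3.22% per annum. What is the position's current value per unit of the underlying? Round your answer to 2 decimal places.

kr 27.32

PV(remaining dividends) I = 3.75·e^(−0.0322·6/12) + 3.08·e^(−0.0322·7/12) + 1.53·e^(−0.0322·8/12) = 8.2103
Current forward F = (S − I)·e^(rT) = (264.01 − 8.2103)·e^(0.0322·11/12) = 255.7997 × 1.029957 = 263.4627
Value (long) = (F − K)·e^(−rT) = (263.4627 − 291.60) × 0.970915 = -27.3189
Short position value = −(long value) = kr 27.32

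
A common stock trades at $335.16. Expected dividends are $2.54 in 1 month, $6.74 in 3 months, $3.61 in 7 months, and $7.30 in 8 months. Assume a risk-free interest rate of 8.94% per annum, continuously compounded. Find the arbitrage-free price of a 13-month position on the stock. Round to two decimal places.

PV(dividends) I = 2.54·e^(−0.0894·1/12) + 6.74·e^(−0.0894·3/12) + 3.61·e^(−0.0894·7/12) + 7.30·e^(−0.0894·8/12)
I = 2.5211 + 6.5910 + 3.4266 + 6.8776 = 19.4163
F = (S − I)·e^(rT) = (335.16 − 19.4163) · e^(0.0894·13/12)
= 315.7437 · e^0.096850 = 315.7437 × 1.101695 = $347.85

$347.85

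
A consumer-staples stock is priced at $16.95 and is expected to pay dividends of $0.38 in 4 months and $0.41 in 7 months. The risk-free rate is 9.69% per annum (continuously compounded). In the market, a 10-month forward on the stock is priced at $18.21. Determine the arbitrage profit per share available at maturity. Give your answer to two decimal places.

PV(dividends) I = 0.38·e^(−0.0969·4/12) + 0.41·e^(−0.0969·7/12) = 0.7554
Fair forward F* = (S − I)·e^(rT) = (16.95 − 0.7554)·e^0.080750 = 16.1946 × 1.084100 = 17.5566
Market $18.21 > fair 17.5566: forward overpriced → cash-and-carry (borrow at r, buy the stock and collect the dividends, short the forward).
Profit at T = |F_mkt − F*| = |18.21 − 17.5566| = $0.65 per share

$0.65 per share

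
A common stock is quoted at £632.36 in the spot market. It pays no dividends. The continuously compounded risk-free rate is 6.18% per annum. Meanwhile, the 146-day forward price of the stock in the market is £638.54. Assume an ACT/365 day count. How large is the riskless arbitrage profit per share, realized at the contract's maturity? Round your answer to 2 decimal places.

Fair forward: F* = S·e^(carry·T), with carry = r = 0.0618
F* = 632.36 · e^(0.0618 × 146/365) = 632.36 · e^0.024720 = 632.36 × 1.025028 = £648.1867
Market £638.54 < fair £648.1867: forward underpriced → reverse cash-and-carry (short spot, go long the forward).
At maturity, profit = |F_mkt − F*| = |638.54 − 648.1867| = £9.65 per share

£9.65 per share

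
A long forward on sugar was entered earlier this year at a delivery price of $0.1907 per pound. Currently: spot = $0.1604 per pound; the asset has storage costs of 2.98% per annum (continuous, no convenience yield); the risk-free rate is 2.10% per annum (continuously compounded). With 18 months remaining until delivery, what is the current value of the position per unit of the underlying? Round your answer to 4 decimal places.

Current fair forward for the remaining 18 months: F = S·e^((r + u)·T), (r + u) = 0.0210 + 0.0298 = 0.0508
F = 0.1604 · e^(0.0508 × 18/12) = 0.1604 × 1.079178 = 0.1731
Value of long forward = (F − K)·e^(−rT) = (0.1731 − 0.1907) · e^(−0.0210·18/12)
= -0.0176 × 0.968991 = -0.0171

-$0.0171 per pound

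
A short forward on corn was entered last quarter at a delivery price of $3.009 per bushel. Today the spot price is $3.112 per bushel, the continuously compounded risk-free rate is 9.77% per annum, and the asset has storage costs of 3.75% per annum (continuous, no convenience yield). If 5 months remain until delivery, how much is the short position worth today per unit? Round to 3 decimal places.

-$0.272 per bushel

Current fair forward for the remaining 5 months: F = S·e^((r + u)·T), (r + u) = 0.0977 + 0.0375 = 0.1352
F = 3.112 · e^(0.1352 × 5/12) = 3.112 × 1.057950 = 3.2923
Value of long forward = (F − K)·e^(−rT) = (3.2923 − 3.009) · e^(−0.0977·5/12)
= 0.2833 × 0.960109 = 0.272
Short position value = −(long value) = -$0.272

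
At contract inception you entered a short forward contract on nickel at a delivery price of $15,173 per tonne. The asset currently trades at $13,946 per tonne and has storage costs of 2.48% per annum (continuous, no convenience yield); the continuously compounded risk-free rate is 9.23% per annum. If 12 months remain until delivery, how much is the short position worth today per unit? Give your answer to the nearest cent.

Current fair forward for the remaining 12 months: F = S·e^((r + u)·T), (r + u) = 0.0923 + 0.0248 = 0.1171
F = 13946 · e^(0.1171 × 12/12) = 13946 × 1.12423185 = 15678.5374
Value of long forward = (F − K)·e^(−rT) = (15678.5374 − 15173) · e^(−0.0923·12/12)
= 505.5374 × 0.91183156 = 460.96
Short position value = −(long value) = -$460.96

-$460.96 per tonne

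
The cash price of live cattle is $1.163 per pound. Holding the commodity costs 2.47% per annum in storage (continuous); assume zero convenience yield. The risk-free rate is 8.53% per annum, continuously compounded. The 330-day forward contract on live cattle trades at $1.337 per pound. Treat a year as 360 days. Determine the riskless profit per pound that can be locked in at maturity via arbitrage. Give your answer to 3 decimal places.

Fair forward: F* = S·e^(carry·T), with carry = (r + u) = 0.0853 + 0.0247 = 0.1100
F* = 1.163 · e^(0.1100 × 330/360) = 1.163 · e^0.100833 = 1.163 × 1.106092 = $1.2864
Market $1.337 > fair $1.2864: forward overpriced → cash-and-carry (buy spot, short the forward).
At maturity, profit = |F_mkt − F*| = |1.337 − 1.2864| = $0.051 per pound

$0.051 per pound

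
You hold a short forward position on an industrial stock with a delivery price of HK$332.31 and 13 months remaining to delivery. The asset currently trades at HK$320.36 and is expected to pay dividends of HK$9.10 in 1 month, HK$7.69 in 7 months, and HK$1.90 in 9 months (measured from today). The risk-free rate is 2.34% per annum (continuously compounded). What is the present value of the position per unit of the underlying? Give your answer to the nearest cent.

HK$22.17

PV(remaining dividends) I = 9.10·e^(−0.0234·1/12) + 7.69·e^(−0.0234·7/12) + 1.90·e^(−0.0234·9/12) = 18.5350
Current forward F = (S − I)·e^(rT) = (320.36 − 18.5350)·e^(0.0234·13/12) = 301.8250 × 1.025674 = 309.5741
Value (long) = (F − K)·e^(−rT) = (309.5741 − 332.31) × 0.974969 = -22.1668
Short position value = −(long value) = HK$22.17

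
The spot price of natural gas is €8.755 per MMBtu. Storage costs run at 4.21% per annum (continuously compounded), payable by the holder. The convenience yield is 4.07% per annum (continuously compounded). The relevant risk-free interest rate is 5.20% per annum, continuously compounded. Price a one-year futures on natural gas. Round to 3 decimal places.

€9.235 per MMBtu

Net carry = r + u − y = 0.0520 + 0.0421 − 0.0407 = 0.0534
F = S·e^((r+u−y)T) = 8.755 · e^(0.0534 × 12/12) = 8.755 · e^0.053400
= 8.755 × 1.054852 = €9.235 per MMBtu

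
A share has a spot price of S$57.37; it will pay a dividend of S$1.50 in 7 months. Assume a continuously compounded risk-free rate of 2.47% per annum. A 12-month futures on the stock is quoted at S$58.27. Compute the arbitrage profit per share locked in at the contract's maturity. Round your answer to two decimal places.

S$0.98 per share

PV(dividends) I = 1.50·e^(−0.0247·7/12) = 1.4785
Fair futures F* = (S − I)·e^(rT) = (57.37 − 1.4785)·e^0.024700 = 55.8915 × 1.025008 = 57.2892
Market S$58.27 > fair 57.2892: forward overpriced → cash-and-carry (borrow at r, buy the stock and collect the dividends, short the forward).
Profit at T = |F_mkt − F*| = |58.27 − 57.2892| = S$0.98 per share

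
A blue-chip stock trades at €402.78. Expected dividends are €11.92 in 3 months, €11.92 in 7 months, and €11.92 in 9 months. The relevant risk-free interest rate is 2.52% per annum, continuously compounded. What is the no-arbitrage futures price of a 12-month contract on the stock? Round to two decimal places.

PV(dividends) I = 11.92·e^(−0.0252·3/12) + 11.92·e^(−0.0252·7/12) + 11.92·e^(−0.0252·9/12)
I = 11.8451 + 11.7461 + 11.6968 = 35.2880
F = (S − I)·e^(rT) = (402.78 − 35.2880) · e^(0.0252·12/12)
= 367.4920 · e^0.025200 = 367.4920 × 1.025520 = €376.87

€376.87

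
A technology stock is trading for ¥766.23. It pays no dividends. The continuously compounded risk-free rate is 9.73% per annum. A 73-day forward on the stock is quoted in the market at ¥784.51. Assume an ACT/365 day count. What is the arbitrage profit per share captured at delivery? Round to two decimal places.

Fair forward: F* = S·e^(carry·T), with carry = r = 0.0973
F* = 766.23 · e^(0.0973 × 73/365) = 766.23 · e^0.019460 = 766.23 × 1.019651 = ¥781.2872
Market ¥784.51 > fair ¥781.2872: forward overpriced → cash-and-carry (buy spot, short the forward).
At maturity, profit = |F_mkt − F*| = |784.51 − 781.2872| = ¥3.22 per share

¥3.22 per share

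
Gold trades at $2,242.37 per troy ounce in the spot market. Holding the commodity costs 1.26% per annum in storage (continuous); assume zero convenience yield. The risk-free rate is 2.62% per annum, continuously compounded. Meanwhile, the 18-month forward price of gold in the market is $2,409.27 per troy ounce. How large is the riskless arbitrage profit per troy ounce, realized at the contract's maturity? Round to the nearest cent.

Fair forward: F* = S·e^(carry·T), with carry = (r + u) = 0.0262 + 0.0126 = 0.0388
F* = 2242.37 · e^(0.0388 × 18/12) = 2242.37 · e^0.05820000 = 2242.37 × 1.05992696 = $2376.7484
Market $2409.27 > fair $2376.7484: forward overpriced → cash-and-carry (buy spot, short the forward).
At maturity, profit = |F_mkt − F*| = |2409.27 − 2376.7484| = $32.52 per troy ounce

$32.52 per troy ounce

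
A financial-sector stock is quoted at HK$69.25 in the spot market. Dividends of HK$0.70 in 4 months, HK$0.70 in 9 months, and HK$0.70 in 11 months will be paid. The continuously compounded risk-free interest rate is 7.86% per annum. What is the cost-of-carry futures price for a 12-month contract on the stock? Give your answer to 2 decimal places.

HK$72.76

PV(dividends) I = 0.70·e^(−0.0786·4/12) + 0.70·e^(−0.0786·9/12) + 0.70·e^(−0.0786·11/12)
I = 0.6819 + 0.6599 + 0.6513 = 1.9931
F = (S − I)·e^(rT) = (69.25 − 1.9931) · e^(0.0786·12/12)
= 67.2569 · e^0.078600 = 67.2569 × 1.081772 = HK$72.76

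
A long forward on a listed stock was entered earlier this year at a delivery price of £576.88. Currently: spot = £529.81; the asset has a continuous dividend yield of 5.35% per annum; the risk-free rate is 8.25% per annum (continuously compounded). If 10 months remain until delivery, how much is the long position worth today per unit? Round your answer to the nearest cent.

-£31.84

Current fair forward for the remaining 10 months: F = S·e^((r − q)·T), (r − q) = 0.0825 − 0.0535 = 0.0290
F = 529.81 · e^(0.0290 × 10/12) = 529.81 × 1.024461 = 542.7697
Value of long forward = (F − K)·e^(−rT) = (542.7697 − 576.88) · e^(−0.0825·10/12)
= -34.1103 × 0.933560 = -31.84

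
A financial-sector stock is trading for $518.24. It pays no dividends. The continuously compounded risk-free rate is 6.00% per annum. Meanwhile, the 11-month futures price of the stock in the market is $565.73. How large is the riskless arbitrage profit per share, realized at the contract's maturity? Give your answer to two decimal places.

$18.19 per share

Fair futures: F* = S·e^(carry·T), with carry = r = 0.0600
F* = 518.24 · e^(0.0600 × 11/12) = 518.24 · e^0.055000 = 518.24 × 1.056541 = $547.5418
Market $565.73 > fair $547.5418: forward overpriced → cash-and-carry (buy spot, short the forward).
At maturity, profit = |F_mkt − F*| = |565.73 − 547.5418| = $18.19 per share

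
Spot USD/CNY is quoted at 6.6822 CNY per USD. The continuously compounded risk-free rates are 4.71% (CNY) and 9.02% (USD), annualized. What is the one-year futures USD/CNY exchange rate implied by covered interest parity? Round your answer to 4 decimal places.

6.4003

F = S·e^((r_CNY − r_USD)T) = 6.6822 · e^((0.0471 − 0.0902) × 12/12)
= 6.6822 · e^-0.043100 = 6.6822 × 0.957816
F = 6.4003 CNY per USD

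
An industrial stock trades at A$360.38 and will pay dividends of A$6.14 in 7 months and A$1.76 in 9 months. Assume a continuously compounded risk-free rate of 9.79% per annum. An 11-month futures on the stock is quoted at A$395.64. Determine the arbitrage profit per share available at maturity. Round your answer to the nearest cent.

A$9.56 per share

PV(dividends) I = 6.14·e^(−0.0979·7/12) + 1.76·e^(−0.0979·9/12) = 7.4346
Fair futures F* = (S − I)·e^(rT) = (360.38 − 7.4346)·e^0.089742 = 352.9454 × 1.093892 = 386.0841
Market A$395.64 > fair 386.0841: forward overpriced → cash-and-carry (borrow at r, buy the stock and collect the dividends, short the forward).
Profit at T = |F_mkt − F*| = |395.64 − 386.0841| = A$9.56 per share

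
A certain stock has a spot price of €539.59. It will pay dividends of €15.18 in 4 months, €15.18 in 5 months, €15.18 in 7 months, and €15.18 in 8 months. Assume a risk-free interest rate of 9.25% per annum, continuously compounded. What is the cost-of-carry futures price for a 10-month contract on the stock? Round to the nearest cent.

€520.20

PV(dividends) I = 15.18·e^(−0.0925·4/12) + 15.18·e^(−0.0925·5/12) + 15.18·e^(−0.0925·7/12) + 15.18·e^(−0.0925·8/12)
I = 14.7191 + 14.6061 + 14.3826 + 14.2722 = 57.9800
F = (S − I)·e^(rT) = (539.59 − 57.9800) · e^(0.0925·10/12)
= 481.6100 · e^0.077083 = 481.6100 × 1.080132 = €520.20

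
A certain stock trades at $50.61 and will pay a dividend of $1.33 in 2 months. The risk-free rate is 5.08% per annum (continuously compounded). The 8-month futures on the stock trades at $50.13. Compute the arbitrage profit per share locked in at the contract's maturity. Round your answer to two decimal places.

$0.86 per share

PV(dividends) I = 1.33·e^(−0.0508·2/12) = 1.3188
Fair futures F* = (S − I)·e^(rT) = (50.61 − 1.3188)·e^0.033867 = 49.2912 × 1.034447 = 50.9891
Market $50.13 < fair 50.9891: forward underpriced → reverse cash-and-carry (short the stock, invest proceeds at r, pay the dividends, go long the forward).
Profit at T = |F_mkt − F*| = |50.13 − 50.9891| = $0.86 per share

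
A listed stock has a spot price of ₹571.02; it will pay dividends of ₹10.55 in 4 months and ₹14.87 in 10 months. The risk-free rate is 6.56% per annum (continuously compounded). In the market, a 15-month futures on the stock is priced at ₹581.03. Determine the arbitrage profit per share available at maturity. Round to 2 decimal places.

₹12.30 per share

PV(dividends) I = 10.55·e^(−0.0656·4/12) + 14.87·e^(−0.0656·10/12) = 24.4007
Fair futures F* = (S − I)·e^(rT) = (571.02 − 24.4007)·e^0.082000 = 546.6193 × 1.085456 = 593.3312
Market ₹581.03 < fair 593.3312: forward underpriced → reverse cash-and-carry (short the stock, invest proceeds at r, pay the dividends, go long the forward).
Profit at T = |F_mkt − F*| = |581.03 − 593.3312| = ₹12.30 per share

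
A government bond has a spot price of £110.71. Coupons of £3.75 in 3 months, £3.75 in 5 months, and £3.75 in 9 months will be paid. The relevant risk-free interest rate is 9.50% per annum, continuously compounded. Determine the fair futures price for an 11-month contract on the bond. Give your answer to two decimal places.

PV(coupons) I = 3.75·e^(−0.0950·3/12) + 3.75·e^(−0.0950·5/12) + 3.75·e^(−0.0950·9/12)
I = 3.6620 + 3.6045 + 3.4921 = 10.7586
F = (S − I)·e^(rT) = (110.71 − 10.7586) · e^(0.0950·11/12)
= 99.9514 · e^0.087083 = 99.9514 × 1.090987 = £109.05

£109.05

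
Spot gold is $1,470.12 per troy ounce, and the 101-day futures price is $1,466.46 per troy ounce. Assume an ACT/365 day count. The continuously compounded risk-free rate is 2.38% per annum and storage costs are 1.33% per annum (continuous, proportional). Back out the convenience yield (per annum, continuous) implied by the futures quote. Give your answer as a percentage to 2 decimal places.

4.61%

F = S·e^((r+u−y)T) ⇒ (r+u−y) = ln(F/S)/T
ln(1466.46/1470.12) = -0.002493; /T ⇒ -0.009009
y = r + u − ln(F/S)/T = 0.0238 + 0.0133 + 0.009009 = 0.046109
y = 4.61%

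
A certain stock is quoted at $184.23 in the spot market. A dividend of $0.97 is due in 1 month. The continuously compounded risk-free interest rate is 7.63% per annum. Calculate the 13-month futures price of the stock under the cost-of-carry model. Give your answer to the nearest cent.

PV(dividends) I = 0.97·e^(−0.0763·1/12)
I = 0.9639
F = (S − I)·e^(rT) = (184.23 − 0.9639) · e^(0.0763·13/12)
= 183.2661 · e^0.082658 = 183.2661 × 1.086170 = $199.06

$199.06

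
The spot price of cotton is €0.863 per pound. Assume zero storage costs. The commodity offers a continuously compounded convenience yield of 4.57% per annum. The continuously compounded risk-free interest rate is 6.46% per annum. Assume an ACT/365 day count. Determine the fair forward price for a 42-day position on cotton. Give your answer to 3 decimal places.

€0.865 per pound

Net carry = r + u − y = 0.0646 + 0.0000 − 0.0457 = 0.0189
F = S·e^((r+u−y)T) = 0.863 · e^(0.0189 × 42/365) = 0.863 · e^0.002175
= 0.863 × 1.002177 = €0.865 per pound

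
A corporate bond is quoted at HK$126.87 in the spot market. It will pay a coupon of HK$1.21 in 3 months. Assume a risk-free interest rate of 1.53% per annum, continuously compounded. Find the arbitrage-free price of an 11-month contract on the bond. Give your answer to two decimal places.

HK$127.44

PV(coupons) I = 1.21·e^(−0.0153·3/12)
I = 1.2054
F = (S − I)·e^(rT) = (126.87 − 1.2054) · e^(0.0153·11/12)
= 125.6646 · e^0.014025 = 125.6646 × 1.014124 = HK$127.44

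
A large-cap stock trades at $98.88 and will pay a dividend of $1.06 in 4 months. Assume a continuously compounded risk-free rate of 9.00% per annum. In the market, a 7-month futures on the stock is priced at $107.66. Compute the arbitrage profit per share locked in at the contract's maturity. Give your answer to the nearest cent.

$4.53 per share

PV(dividends) I = 1.06·e^(−0.0900·4/12) = 1.0287
Fair futures F* = (S − I)·e^(rT) = (98.88 − 1.0287)·e^0.052500 = 97.8513 × 1.053903 = 103.1258
Market $107.66 > fair 103.1258: forward overpriced → cash-and-carry (borrow at r, buy the stock and collect the dividends, short the forward).
Profit at T = |F_mkt − F*| = |107.66 − 103.1258| = $4.53 per share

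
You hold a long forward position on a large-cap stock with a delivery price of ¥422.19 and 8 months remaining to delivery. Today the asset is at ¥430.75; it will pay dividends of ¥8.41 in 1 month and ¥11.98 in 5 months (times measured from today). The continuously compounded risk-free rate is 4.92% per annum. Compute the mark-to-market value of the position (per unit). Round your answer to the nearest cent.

PV(remaining dividends) I = 8.41·e^(−0.0492·1/12) + 11.98·e^(−0.0492·5/12) = 20.1125
Current forward F = (S − I)·e^(rT) = (430.75 − 20.1125)·e^(0.0492·8/12) = 410.6375 × 1.033344 = 424.3298
Value (long) = (F − K)·e^(−rT) = (424.3298 − 422.19) × 0.967732 = 2.0708
Value = ¥2.07

¥2.07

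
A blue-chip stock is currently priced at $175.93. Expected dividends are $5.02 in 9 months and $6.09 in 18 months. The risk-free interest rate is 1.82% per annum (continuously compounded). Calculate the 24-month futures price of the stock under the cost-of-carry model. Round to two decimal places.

$171.17

PV(dividends) I = 5.02·e^(−0.0182·9/12) + 6.09·e^(−0.0182·18/12)
I = 4.9519 + 5.9260 = 10.8779
F = (S − I)·e^(rT) = (175.93 − 10.8779) · e^(0.0182·24/12)
= 165.0521 · e^0.036400 = 165.0521 × 1.037071 = $171.17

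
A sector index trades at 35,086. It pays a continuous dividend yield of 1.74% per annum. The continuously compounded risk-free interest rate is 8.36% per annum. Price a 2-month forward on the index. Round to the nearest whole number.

F = S·e^((r − q)T) = 35086 · e^((0.0836 − 0.0174) × 2/12)
= 35086 · e^0.011033 = 35086 × 1.011094
F = 35,475

35,475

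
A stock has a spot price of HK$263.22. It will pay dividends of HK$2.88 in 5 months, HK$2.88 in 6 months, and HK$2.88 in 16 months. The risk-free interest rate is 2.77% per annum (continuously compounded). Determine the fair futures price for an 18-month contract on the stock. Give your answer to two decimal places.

PV(dividends) I = 2.88·e^(−0.0277·5/12) + 2.88·e^(−0.0277·6/12) + 2.88·e^(−0.0277·16/12)
I = 2.8470 + 2.8404 + 2.7756 = 8.4630
F = (S − I)·e^(rT) = (263.22 − 8.4630) · e^(0.0277·18/12)
= 254.7570 · e^0.041550 = 254.7570 × 1.042425 = HK$265.57

HK$265.57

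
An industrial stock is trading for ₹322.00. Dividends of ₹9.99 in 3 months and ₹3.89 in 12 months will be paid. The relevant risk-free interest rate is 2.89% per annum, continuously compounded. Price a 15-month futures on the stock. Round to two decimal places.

PV(dividends) I = 9.99·e^(−0.0289·3/12) + 3.89·e^(−0.0289·12/12)
I = 9.9181 + 3.7792 = 13.6973
F = (S − I)·e^(rT) = (322.00 − 13.6973) · e^(0.0289·15/12)
= 308.3027 · e^0.036125 = 308.3027 × 1.036785 = ₹319.64

₹319.64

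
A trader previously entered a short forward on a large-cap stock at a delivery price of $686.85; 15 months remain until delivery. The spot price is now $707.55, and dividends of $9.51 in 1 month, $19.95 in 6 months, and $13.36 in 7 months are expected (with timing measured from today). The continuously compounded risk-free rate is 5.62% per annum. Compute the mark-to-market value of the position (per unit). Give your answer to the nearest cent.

-$25.50

PV(remaining dividends) I = 9.51·e^(−0.0562·1/12) + 19.95·e^(−0.0562·6/12) + 13.36·e^(−0.0562·7/12) = 41.7919
Current forward F = (S − I)·e^(rT) = (707.55 − 41.7919)·e^(0.0562·15/12) = 665.7581 × 1.072776 = 714.2093
Value (long) = (F − K)·e^(−rT) = (714.2093 − 686.85) × 0.932161 = 25.5033
Short position value = −(long value) = -$25.50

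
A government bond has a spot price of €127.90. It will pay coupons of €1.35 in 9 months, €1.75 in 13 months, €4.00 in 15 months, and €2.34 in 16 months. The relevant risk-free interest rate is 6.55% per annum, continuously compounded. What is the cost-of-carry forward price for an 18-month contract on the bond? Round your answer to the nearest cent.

PV(coupons) I = 1.35·e^(−0.0655·9/12) + 1.75·e^(−0.0655·13/12) + 4.00·e^(−0.0655·15/12) + 2.34·e^(−0.0655·16/12)
I = 1.2853 + 1.6301 + 3.6855 + 2.1443 = 8.7452
F = (S − I)·e^(rT) = (127.90 − 8.7452) · e^(0.0655·18/12)
= 119.1548 · e^0.098250 = 119.1548 × 1.103239 = €131.46

€131.46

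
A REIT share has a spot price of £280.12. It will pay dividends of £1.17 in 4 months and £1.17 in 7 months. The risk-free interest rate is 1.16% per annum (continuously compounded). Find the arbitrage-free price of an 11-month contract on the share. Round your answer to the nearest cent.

PV(dividends) I = 1.17·e^(−0.0116·4/12) + 1.17·e^(−0.0116·7/12)
I = 1.1655 + 1.1621 = 2.3276
F = (S − I)·e^(rT) = (280.12 − 2.3276) · e^(0.0116·11/12)
= 277.7924 · e^0.010633 = 277.7924 × 1.010690 = £280.76

£280.76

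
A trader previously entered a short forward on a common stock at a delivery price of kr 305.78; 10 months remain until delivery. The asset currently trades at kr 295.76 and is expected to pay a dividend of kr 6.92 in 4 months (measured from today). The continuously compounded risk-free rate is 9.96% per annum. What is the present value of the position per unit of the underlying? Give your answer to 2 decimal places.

-kr 7.64

PV(remaining dividends) I = 6.92·e^(−0.0996·4/12) = 6.6940
Current forward F = (S − I)·e^(rT) = (295.76 − 6.6940)·e^(0.0996·10/12) = 289.0660 × 1.086542 = 314.0823
Value (long) = (F − K)·e^(−rT) = (314.0823 − 305.78) × 0.920351 = 7.6410
Short position value = −(long value) = -kr 7.64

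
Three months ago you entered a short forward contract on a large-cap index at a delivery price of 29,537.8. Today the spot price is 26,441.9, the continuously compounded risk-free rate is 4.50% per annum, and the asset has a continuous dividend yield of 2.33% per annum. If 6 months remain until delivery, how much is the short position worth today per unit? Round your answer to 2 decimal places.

2744.98

Current fair forward for the remaining 6 months: F = S·e^((r − q)·T), (r − q) = 0.0450 − 0.0233 = 0.0217
F = 26441.9 · e^(0.0217 × 6/12) = 26441.9 × 1.01090907 = 26730.3565
Value of long forward = (F − K)·e^(−rT) = (26730.3565 − 29537.8) · e^(−0.0450·6/12)
= -2807.4435 × 0.97775124 = -2744.98
Short position value = −(long value) = 2744.98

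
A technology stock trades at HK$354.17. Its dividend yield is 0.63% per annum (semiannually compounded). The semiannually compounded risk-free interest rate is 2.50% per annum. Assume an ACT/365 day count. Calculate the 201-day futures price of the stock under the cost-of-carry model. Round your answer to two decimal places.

F = S · (1+r/2)^(2T) / (1+q/2)^(2T)
= 354.17 × 1.013776 / 1.003470 = 354.17 × 1.010270
F = HK$357.81

HK$357.81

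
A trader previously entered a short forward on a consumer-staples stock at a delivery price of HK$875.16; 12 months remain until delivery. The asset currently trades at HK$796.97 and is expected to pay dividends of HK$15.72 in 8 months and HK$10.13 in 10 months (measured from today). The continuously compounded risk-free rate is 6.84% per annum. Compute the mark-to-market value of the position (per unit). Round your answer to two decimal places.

HK$44.92

PV(remaining dividends) I = 15.72·e^(−0.0684·8/12) + 10.13·e^(−0.0684·10/12) = 24.5880
Current forward F = (S − I)·e^(rT) = (796.97 − 24.5880)·e^(0.0684·12/12) = 772.3820 × 1.070794 = 827.0620
Value (long) = (F − K)·e^(−rT) = (827.0620 − 875.16) × 0.933887 = -44.9181
Short position value = −(long value) = HK$44.92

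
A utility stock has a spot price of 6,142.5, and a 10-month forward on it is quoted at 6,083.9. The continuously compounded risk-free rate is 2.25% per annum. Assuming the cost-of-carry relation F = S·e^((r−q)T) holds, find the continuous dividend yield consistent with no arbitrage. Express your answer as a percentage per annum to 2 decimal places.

3.40%

From F = S·e^((r−q)T): (r − q) = ln(F/S)/T
ln(6083.9/6142.5) = ln(0.990460) = -0.009586
(r − q) = -0.009586 / (10/12) = -0.011503
q = r − ln(F/S)/T = 0.0225 + 0.011503 = 0.034003
q = 3.40%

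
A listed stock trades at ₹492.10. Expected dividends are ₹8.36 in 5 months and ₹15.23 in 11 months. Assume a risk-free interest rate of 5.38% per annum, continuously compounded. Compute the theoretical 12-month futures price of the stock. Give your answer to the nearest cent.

₹495.38

PV(dividends) I = 8.36·e^(−0.0538·5/12) + 15.23·e^(−0.0538·11/12)
I = 8.1747 + 14.4971 = 22.6718
F = (S − I)·e^(rT) = (492.10 − 22.6718) · e^(0.0538·12/12)
= 469.4282 · e^0.053800 = 469.4282 × 1.055274 = ₹495.38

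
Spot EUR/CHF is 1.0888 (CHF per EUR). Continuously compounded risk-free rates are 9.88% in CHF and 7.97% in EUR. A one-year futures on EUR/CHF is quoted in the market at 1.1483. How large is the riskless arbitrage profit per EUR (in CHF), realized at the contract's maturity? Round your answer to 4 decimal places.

0.0385 per EUR (in CHF)

Fair futures: F* = S·e^(carry·T), with carry = (r_CHF − r_EUR) = 0.0988 − 0.0797 = 0.0191
F* = 1.0888 · e^(0.0191 × 12/12) = 1.0888 · e^0.019100 = 1.0888 × 1.019284 = 1.1098
Market 1.1483 > fair 1.1098: forward overpriced → cash-and-carry (buy spot, short the forward).
At maturity, profit = |F_mkt − F*| = |1.1483 − 1.1098| = 0.0385 per EUR (in CHF)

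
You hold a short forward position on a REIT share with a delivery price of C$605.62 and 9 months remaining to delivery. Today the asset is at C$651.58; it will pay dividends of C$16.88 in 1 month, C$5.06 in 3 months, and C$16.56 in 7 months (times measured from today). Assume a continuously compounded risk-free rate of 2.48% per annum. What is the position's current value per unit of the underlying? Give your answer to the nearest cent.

-C$18.92

PV(remaining dividends) I = 16.88·e^(−0.0248·1/12) + 5.06·e^(−0.0248·3/12) + 16.56·e^(−0.0248·7/12) = 38.1960
Current forward F = (S − I)·e^(rT) = (651.58 − 38.1960)·e^(0.0248·9/12) = 613.3840 × 1.018774 = 624.8997
Value (long) = (F − K)·e^(−rT) = (624.8997 − 605.62) × 0.981572 = 18.9244
Short position value = −(long value) = -C$18.92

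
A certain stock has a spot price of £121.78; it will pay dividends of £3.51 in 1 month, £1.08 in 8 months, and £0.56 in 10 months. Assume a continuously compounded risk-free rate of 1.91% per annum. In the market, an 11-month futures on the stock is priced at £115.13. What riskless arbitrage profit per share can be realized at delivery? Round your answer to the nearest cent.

PV(dividends) I = 3.51·e^(−0.0191·1/12) + 1.08·e^(−0.0191·8/12) + 0.56·e^(−0.0191·10/12) = 5.1219
Fair futures F* = (S − I)·e^(rT) = (121.78 − 5.1219)·e^0.017508 = 116.6581 × 1.017662 = 118.7185
Market £115.13 < fair 118.7185: forward underpriced → reverse cash-and-carry (short the stock, invest proceeds at r, pay the dividends, go long the forward).
Profit at T = |F_mkt − F*| = |115.13 − 118.7185| = £3.59 per share

£3.59 per share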